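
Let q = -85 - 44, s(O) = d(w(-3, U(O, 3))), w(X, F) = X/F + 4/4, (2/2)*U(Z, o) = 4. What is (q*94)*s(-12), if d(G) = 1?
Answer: -12126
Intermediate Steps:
U(Z, o) = 4
w(X, F) = 1 + X/F (w(X, F) = X/F + 4*(1/4) = X/F + 1 = 1 + X/F)
s(O) = 1
q = -129
(q*94)*s(-12) = -129*94*1 = -12126*1 = -12126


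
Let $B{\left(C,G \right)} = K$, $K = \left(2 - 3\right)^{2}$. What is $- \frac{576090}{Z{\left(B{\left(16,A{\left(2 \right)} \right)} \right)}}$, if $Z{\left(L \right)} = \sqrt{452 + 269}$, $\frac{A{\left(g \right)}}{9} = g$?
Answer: $- \frac{576090 \sqrt{721}}{721} \approx -21455.0$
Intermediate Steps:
$K = 1$ ($K = \left(2 - 3\right)^{2} = \left(-1\right)^{2} = 1$)
$A{\left(g \right)} = 9 g$
$B{\left(C,G \right)} = 1$
$Z{\left(L \right)} = \sqrt{721}$
$- \frac{576090}{Z{\left(B{\left(16,A{\left(2 \right)} \right)} \right)}} = - \frac{576090}{\sqrt{721}} = - 576090 \frac{\sqrt{721}}{721} = - \frac{576090 \sqrt{721}}{721}$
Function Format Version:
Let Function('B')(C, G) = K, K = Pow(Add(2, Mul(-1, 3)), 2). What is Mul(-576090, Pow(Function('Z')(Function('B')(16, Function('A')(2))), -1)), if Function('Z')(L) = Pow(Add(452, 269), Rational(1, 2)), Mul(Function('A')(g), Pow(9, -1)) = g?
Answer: Mul(Rational(-576090, 721), Pow(721, Rational(1, 2))) ≈ -21455.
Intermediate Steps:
K = 1 (K = Pow(Add(2, -3), 2) = Pow(-1, 2) = 1)
Function('A')(g) = Mul(9, g)
Function('B')(C, G) = 1
Function('Z')(L) = Pow(721, Rational(1, 2))
Mul(-576090, Pow(Function('Z')(Function('B')(16, Function('A')(2))), -1)) = Mul(-576090, Pow(Pow(721, Rational(1, 2)), -1)) = Mul(-576090, Mul(Rational(1, 721), Pow(721, Rational(1, 2)))) = Mul(Rational(-576090, 721), Pow(721, Rational(1, 2)))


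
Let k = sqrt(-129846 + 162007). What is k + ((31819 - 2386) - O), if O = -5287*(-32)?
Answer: -139751 + sqrt(32161) ≈ -1.3957e+5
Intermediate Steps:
O = 169184
k = sqrt(32161) ≈ 179.33
k + ((31819 - 2386) - O) = sqrt(32161) + ((31819 - 2386) - 1*169184) = sqrt(32161) + (29433 - 169184) = sqrt(32161) - 139751 = -139751 + sqrt(32161)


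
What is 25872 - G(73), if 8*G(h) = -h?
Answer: 207049/8 ≈ 25881.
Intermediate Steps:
G(h) = -h/8 (G(h) = (-h)/8 = -h/8)
25872 - G(73) = 25872 - (-1)*73/8 = 25872 - 1*(-73/8) = 25872 + 73/8 = 207049/8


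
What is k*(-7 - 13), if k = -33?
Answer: 660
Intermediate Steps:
k*(-7 - 13) = -33*(-7 - 13) = -33*(-20) = 660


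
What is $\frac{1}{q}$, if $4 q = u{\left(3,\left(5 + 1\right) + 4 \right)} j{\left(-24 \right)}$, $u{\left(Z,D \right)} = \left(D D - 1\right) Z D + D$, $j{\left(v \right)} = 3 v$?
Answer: $- \frac{1}{53640} \approx -1.8643 \cdot 10^{-5}$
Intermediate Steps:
$u{\left(Z,D \right)} = D + D Z \left(-1 + D^{2}\right)$ ($u{\left(Z,D \right)} = \left(D^{2} - 1\right) Z D + D = \left(-1 + D^{2}\right) Z D + D = Z \left(-1 + D^{2}\right) D + D = D Z \left(-1 + D^{2}\right) + D = D + D Z \left(-1 + D^{2}\right)$)
$q = -53640$ ($q = \frac{\left(\left(5 + 1\right) + 4\right) \left(1 - 3 + 3 \left(\left(5 + 1\right) + 4\right)^{2}\right) 3 \left(-24\right)}{4} = \frac{\left(6 + 4\right) \left(1 - 3 + 3 \left(6 + 4\right)^{2}\right) \left(-72\right)}{4} = \frac{10 \left(1 - 3 + 3 \cdot 10^{2}\right) \left(-72\right)}{4} = \frac{10 \left(1 - 3 + 3 \cdot 100\right) \left(-72\right)}{4} = \frac{10 \left(1 - 3 + 300\right) \left(-72\right)}{4} = \frac{10 \cdot 298 \left(-72\right)}{4} = \frac{2980 \left(-72\right)}{4} = \frac{1}{4} \left(-214560\right) = -53640$)
$\frac{1}{q} = \frac{1}{-53640} = - \frac{1}{53640}$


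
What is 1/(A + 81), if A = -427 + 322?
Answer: -1/24 ≈ -0.041667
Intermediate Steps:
A = -105
1/(A + 81) = 1/(-105 + 81) = 1/(-24) = -1/24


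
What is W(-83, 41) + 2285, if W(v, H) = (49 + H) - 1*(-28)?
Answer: 2403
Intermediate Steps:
W(v, H) = 77 + H (W(v, H) = (49 + H) + 28 = 77 + H)
W(-83, 41) + 2285 = (77 + 41) + 2285 = 118 + 2285 = 2403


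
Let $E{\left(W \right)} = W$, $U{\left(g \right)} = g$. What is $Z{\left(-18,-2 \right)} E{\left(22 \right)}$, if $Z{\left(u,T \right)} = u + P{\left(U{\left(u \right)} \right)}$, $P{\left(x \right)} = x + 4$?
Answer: $-704$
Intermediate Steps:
$P{\left(x \right)} = 4 + x$
$Z{\left(u,T \right)} = 4 + 2 u$ ($Z{\left(u,T \right)} = u + \left(4 + u\right) = 4 + 2 u$)
$Z{\left(-18,-2 \right)} E{\left(22 \right)} = \left(4 + 2 \left(-18\right)\right) 22 = \left(4 - 36\right) 22 = \left(-32\right) 22 = -704$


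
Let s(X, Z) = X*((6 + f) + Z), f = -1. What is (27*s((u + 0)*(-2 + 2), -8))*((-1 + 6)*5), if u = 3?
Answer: 0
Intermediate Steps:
s(X, Z) = X*(5 + Z) (s(X, Z) = X*((6 - 1) + Z) = X*(5 + Z))
(27*s((u + 0)*(-2 + 2), -8))*((-1 + 6)*5) = (27*(((3 + 0)*(-2 + 2))*(5 - 8)))*((-1 + 6)*5) = (27*((3*0)*(-3)))*(5*5) = (27*(0*(-3)))*25 = (27*0)*25 = 0*25 = 0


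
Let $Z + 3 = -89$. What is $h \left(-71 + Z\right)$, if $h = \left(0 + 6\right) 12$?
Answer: $-11736$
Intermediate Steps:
$Z = -92$ ($Z = -3 - 89 = -92$)
$h = 72$ ($h = 6 \cdot 12 = 72$)
$h \left(-71 + Z\right) = 72 \left(-71 - 92\right) = 72 \left(-163\right) = -11736$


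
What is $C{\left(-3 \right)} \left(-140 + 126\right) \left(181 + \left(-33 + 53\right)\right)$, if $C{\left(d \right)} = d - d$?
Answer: $0$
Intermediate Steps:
$C{\left(d \right)} = 0$
$C{\left(-3 \right)} \left(-140 + 126\right) \left(181 + \left(-33 + 53\right)\right) = 0 \left(-140 + 126\right) \left(181 + \left(-33 + 53\right)\right) = 0 \left(- 14 \left(181 + 20\right)\right) = 0 \left(\left(-14\right) 201\right) = 0 \left(-2814\right) = 0$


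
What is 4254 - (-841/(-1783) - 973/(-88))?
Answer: 665660749/156904 ≈ 4242.5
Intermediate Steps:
4254 - (-841/(-1783) - 973/(-88)) = 4254 - (-841*(-1/1783) - 973*(-1/88)) = 4254 - (841/1783 + 973/88) = 4254 - 1*1808867/156904 = 4254 - 1808867/156904 = 665660749/156904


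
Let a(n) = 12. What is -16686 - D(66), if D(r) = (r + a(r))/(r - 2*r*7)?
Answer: -183545/11 ≈ -16686.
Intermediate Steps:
D(r) = -(12 + r)/(13*r) (D(r) = (r + 12)/(r - 2*r*7) = (12 + r)/(r - 14*r) = (12 + r)/((-13*r)) = (12 + r)*(-1/(13*r)) = -(12 + r)/(13*r))
-16686 - D(66) = -16686 - (-12 - 1*66)/(13*66) = -16686 - (-12 - 66)/(13*66) = -16686 - (-78)/(13*66) = -16686 - 1*(-1/11) = -16686 + 1/11 = -183545/11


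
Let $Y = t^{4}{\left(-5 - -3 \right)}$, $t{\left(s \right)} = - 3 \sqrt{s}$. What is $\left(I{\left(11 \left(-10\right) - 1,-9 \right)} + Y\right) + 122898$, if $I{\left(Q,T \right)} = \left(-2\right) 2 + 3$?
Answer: $123221$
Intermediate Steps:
$I{\left(Q,T \right)} = -1$ ($I{\left(Q,T \right)} = -4 + 3 = -1$)
$Y = 324$ ($Y = \left(- 3 \sqrt{-5 - -3}\right)^{4} = \left(- 3 \sqrt{-5 + 3}\right)^{4} = \left(- 3 \sqrt{-2}\right)^{4} = \left(- 3 i \sqrt{2}\right)^{4} = 324$)
$\left(I{\left(11 \left(-10\right) - 1,-9 \right)} + Y\right) + 122898 = \left(-1 + 324\right) + 122898 = 323 + 122898 = 123221$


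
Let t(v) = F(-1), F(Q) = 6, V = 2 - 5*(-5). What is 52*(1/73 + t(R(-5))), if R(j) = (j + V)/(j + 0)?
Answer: 22828/73 ≈ 312.71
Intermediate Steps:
V = 27 (V = 2 + 25 = 27)
R(j) = (27 + j)/j (R(j) = (j + 27)/(j + 0) = (27 + j)/j)
t(v) = 6
52*(1/73 + t(R(-5))) = 52*(1/73 + 6) = 52*(439/73) = 22828/73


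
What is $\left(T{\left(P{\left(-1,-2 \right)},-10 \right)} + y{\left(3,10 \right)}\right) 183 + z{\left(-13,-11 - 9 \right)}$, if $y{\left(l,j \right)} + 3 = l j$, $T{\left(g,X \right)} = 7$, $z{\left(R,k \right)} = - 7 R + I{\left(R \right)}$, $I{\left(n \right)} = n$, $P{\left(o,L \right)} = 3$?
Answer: $6300$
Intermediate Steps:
$z{\left(R,k \right)} = - 6 R$ ($z{\left(R,k \right)} = - 7 R + R = - 6 R$)
$y{\left(l,j \right)} = -3 + j l$ ($y{\left(l,j \right)} = -3 + l j = -3 + j l$)
$\left(T{\left(P{\left(-1,-2 \right)},-10 \right)} + y{\left(3,10 \right)}\right) 183 + z{\left(-13,-11 - 9 \right)} = \left(7 + \left(-3 + 10 \cdot 3\right)\right) 183 - -78 = \left(7 + \left(-3 + 30\right)\right) 183 + 78 = \left(7 + 27\right) 183 + 78 = 34 \cdot 183 + 78 = 6222 + 78 = 6300$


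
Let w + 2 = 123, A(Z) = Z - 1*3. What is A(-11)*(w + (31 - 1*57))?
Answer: -1330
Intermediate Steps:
A(Z) = -3 + Z (A(Z) = Z - 3 = -3 + Z)
w = 121 (w = -2 + 123 = 121)
A(-11)*(w + (31 - 1*57)) = (-3 - 11)*(121 + (31 - 1*57)) = -14*(121 + (31 - 57)) = -14*(121 - 26) = -14*95 = -1330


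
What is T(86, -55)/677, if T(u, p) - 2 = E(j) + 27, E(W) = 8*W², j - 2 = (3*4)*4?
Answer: 20029/677 ≈ 29.585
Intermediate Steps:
j = 50 (j = 2 + (3*4)*4 = 2 + 12*4 = 2 + 48 = 50)
T(u, p) = 20029 (T(u, p) = 2 + (8*50² + 27) = 2 + (8*2500 + 27) = 2 + (20000 + 27) = 2 + 20027 = 20029)
T(86, -55)/677 = 20029/677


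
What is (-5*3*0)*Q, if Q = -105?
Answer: 0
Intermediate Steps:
(-5*3*0)*Q = (-5*3*0)*(-105) = -15*0*(-105) = 0*(-105) = 0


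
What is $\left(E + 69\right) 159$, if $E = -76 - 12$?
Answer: $-3021$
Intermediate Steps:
$E = -88$
$\left(E + 69\right) 159 = \left(-88 + 69\right) 159 = \left(-19\right) 159 = -3021$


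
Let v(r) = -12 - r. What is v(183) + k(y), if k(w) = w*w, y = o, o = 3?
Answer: -186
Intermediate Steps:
y = 3
k(w) = w**2
v(183) + k(y) = (-12 - 1*183) + 3**2 = (-12 - 183) + 9 = -195 + 9 = -186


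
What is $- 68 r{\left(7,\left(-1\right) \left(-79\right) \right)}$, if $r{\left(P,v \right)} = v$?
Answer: $-5372$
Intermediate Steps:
$- 68 r{\left(7,\left(-1\right) \left(-79\right) \right)} = - 68 \left(\left(-1\right) \left(-79\right)\right) = \left(-68\right) 79 = -5372$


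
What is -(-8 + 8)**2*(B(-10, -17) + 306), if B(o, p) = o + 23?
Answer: 0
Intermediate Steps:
B(o, p) = 23 + o
-(-8 + 8)**2*(B(-10, -17) + 306) = -(-8 + 8)**2*((23 - 10) + 306) = -0**2*(13 + 306) = -0*319 = -1*0 = 0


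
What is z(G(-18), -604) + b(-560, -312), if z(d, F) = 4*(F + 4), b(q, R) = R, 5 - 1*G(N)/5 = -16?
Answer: -2712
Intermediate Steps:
G(N) = 105 (G(N) = 25 - 5*(-16) = 25 + 80 = 105)
z(d, F) = 16 + 4*F (z(d, F) = 4*(4 + F) = 16 + 4*F)
z(G(-18), -604) + b(-560, -312) = (16 + 4*(-604)) - 312 = (16 - 2416) - 312 = -2400 - 312 = -2712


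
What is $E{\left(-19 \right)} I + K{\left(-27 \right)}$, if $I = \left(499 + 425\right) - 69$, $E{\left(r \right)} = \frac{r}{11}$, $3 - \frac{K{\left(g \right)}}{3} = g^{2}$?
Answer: $- \frac{40203}{11} \approx -3654.8$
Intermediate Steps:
$K{\left(g \right)} = 9 - 3 g^{2}$
$E{\left(r \right)} = \frac{r}{11}$ ($E{\left(r \right)} = r \frac{1}{11} = \frac{r}{11}$)
$I = 855$ ($I = 924 - 69 = 855$)
$E{\left(-19 \right)} I + K{\left(-27 \right)} = \frac{1}{11} \left(-19\right) 855 + \left(9 - 3 \left(-27\right)^{2}\right) = \left(- \frac{19}{11}\right) 855 + \left(9 - 2187\right) = - \frac{16245}{11} + \left(9 - 2187\right) = - \frac{16245}{11} - 2178 = - \frac{40203}{11}$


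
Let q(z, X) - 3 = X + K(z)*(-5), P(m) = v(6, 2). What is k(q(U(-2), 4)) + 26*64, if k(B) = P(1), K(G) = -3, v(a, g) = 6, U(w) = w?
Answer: 1670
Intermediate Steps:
P(m) = 6
q(z, X) = 18 + X (q(z, X) = 3 + (X - 3*(-5)) = 3 + (X + 15) = 3 + (15 + X) = 18 + X)
k(B) = 6
k(q(U(-2), 4)) + 26*64 = 6 + 26*64 = 6 + 1664 = 1670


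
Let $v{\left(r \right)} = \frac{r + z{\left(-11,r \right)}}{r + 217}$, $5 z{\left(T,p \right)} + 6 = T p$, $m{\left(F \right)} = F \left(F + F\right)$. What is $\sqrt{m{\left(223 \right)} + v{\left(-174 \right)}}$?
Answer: $\frac{2 \sqrt{1149417305}}{215} \approx 315.38$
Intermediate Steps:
$m{\left(F \right)} = 2 F^{2}$ ($m{\left(F \right)} = F 2 F = 2 F^{2}$)
$z{\left(T,p \right)} = - \frac{6}{5} + \frac{T p}{5}$
$v{\left(r \right)} = \frac{- \frac{6}{5} - \frac{6 r}{5}}{217 + r}$ ($v{\left(r \right)} = \frac{r + \left(- \frac{6}{5} + \frac{1}{5} \left(-11\right) r\right)}{r + 217} = \frac{r - \left(\frac{6}{5} + \frac{11 r}{5}\right)}{217 + r} = \frac{- \frac{6}{5} - \frac{6 r}{5}}{217 + r}$)
$\sqrt{m{\left(223 \right)} + v{\left(-174 \right)}} = \sqrt{2 \cdot 223^{2} + \frac{6 \left(-1 - -174\right)}{5 \left(217 - 174\right)}} = \sqrt{2 \cdot 49729 + \frac{6 \left(-1 + 174\right)}{5 \cdot 43}} = \sqrt{99458 + \frac{6}{5} \cdot \frac{1}{43} \cdot 173} = \sqrt{99458 + \frac{1038}{215}} = \sqrt{\frac{21384508}{215}} = \frac{2 \sqrt{1149417305}}{215}$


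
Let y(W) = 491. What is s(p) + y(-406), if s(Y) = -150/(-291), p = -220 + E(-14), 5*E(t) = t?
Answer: 47677/97 ≈ 491.52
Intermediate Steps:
E(t) = t/5
p = -1114/5 (p = -220 + (⅕)*(-14) = -220 - 14/5 = -1114/5 ≈ -222.80)
s(Y) = 50/97 (s(Y) = -150*(-1/291) = 50/97)
s(p) + y(-406) = 50/97 + 491 = 47677/97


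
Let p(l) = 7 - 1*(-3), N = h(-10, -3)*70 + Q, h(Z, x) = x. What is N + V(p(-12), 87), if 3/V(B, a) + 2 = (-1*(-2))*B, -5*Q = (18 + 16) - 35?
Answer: -6289/30 ≈ -209.63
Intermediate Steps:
Q = ⅕ (Q = -((18 + 16) - 35)/5 = -(34 - 35)/5 = -⅕*(-1) = ⅕ ≈ 0.20000)
N = -1049/5 (N = -3*70 + ⅕ = -210 + ⅕ = -1049/5 ≈ -209.80)
p(l) = 10 (p(l) = 7 + 3 = 10)
V(B, a) = 3/(-2 + 2*B) (V(B, a) = 3/(-2 + (-1*(-2))*B) = 3/(-2 + 2*B))
N + V(p(-12), 87) = -1049/5 + 3/(2*(-1 + 10)) = -1049/5 + (3/2)/9 = -1049/5 + (3/2)*(⅑) = -1049/5 + ⅙ = -6289/30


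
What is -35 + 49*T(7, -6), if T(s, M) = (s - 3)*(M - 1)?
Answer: -1407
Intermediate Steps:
T(s, M) = (-1 + M)*(-3 + s) (T(s, M) = (-3 + s)*(-1 + M) = (-1 + M)*(-3 + s))
-35 + 49*T(7, -6) = -35 + 49*(3 - 1*7 - 3*(-6) - 6*7) = -35 + 49*(3 - 7 + 18 - 42) = -35 + 49*(-28) = -35 - 1372 = -1407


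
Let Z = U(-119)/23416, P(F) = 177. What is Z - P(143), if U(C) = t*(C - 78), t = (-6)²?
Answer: -1037931/5854 ≈ -177.30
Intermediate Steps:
t = 36
U(C) = -2808 + 36*C (U(C) = 36*(C - 78) = 36*(-78 + C) = -2808 + 36*C)
Z = -1773/5854 (Z = (-2808 + 36*(-119))/23416 = (-2808 - 4284)*(1/23416) = -7092*1/23416 = -1773/5854 ≈ -0.30287)
Z - P(143) = -1773/5854 - 1*177 = -1773/5854 - 177 = -1037931/5854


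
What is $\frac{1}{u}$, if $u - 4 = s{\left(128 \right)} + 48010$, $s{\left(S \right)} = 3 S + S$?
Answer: $\frac{1}{48526} \approx 2.0608 \cdot 10^{-5}$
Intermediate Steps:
$s{\left(S \right)} = 4 S$
$u = 48526$ ($u = 4 + \left(4 \cdot 128 + 48010\right) = 4 + \left(512 + 48010\right) = 4 + 48522 = 48526$)
$\frac{1}{u} = \frac{1}{48526}$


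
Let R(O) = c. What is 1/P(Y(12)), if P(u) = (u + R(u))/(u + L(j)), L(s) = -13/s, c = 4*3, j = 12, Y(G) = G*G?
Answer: 1715/1872 ≈ 0.91613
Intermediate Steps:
Y(G) = G**2
c = 12
R(O) = 12
P(u) = (12 + u)/(-13/12 + u) (P(u) = (u + 12)/(u - 13/12) = (12 + u)/(u - 13*1/12) = (12 + u)/(u - 13/12) = (12 + u)/(-13/12 + u))
1/P(Y(12)) = 1/(12*(12 + 12**2)/(-13 + 12*12**2)) = 1/(12*(12 + 144)/(-13 + 12*144)) = 1/(12*156/(-13 + 1728)) = 1/(12*156/1715) = 1/(12*(1/1715)*156) = 1/(1872/1715) = 1715/1872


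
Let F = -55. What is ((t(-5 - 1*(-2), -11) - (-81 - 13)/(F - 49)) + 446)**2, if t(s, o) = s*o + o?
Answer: 589955521/2704 ≈ 2.1818e+5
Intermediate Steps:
t(s, o) = o + o*s (t(s, o) = o*s + o = o + o*s)
((t(-5 - 1*(-2), -11) - (-81 - 13)/(F - 49)) + 446)**2 = ((-11*(1 + (-5 - 1*(-2))) - (-81 - 13)/(-55 - 49)) + 446)**2 = ((-11*(1 + (-5 + 2)) - (-94)/(-104)) + 446)**2 = ((-11*(1 - 3) - (-94)*(-1)/104) + 446)**2 = ((-11*(-2) - 1*47/52) + 446)**2 = ((22 - 47/52) + 446)**2 = (1097/52 + 446)**2 = (24289/52)**2 = 589955521/2704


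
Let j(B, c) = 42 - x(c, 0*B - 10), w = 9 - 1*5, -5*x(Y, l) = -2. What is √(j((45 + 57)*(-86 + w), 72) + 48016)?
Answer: 4*√75090/5 ≈ 219.22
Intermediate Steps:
x(Y, l) = ⅖ (x(Y, l) = -⅕*(-2) = ⅖)
w = 4 (w = 9 - 5 = 4)
j(B, c) = 208/5 (j(B, c) = 42 - 1*⅖ = 42 - ⅖ = 208/5)
√(j((45 + 57)*(-86 + w), 72) + 48016) = √(208/5 + 48016) = √(240288/5) = 4*√75090/5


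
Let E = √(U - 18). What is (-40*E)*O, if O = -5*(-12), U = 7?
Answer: -2400*I*√11 ≈ -7959.9*I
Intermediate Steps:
O = 60
E = I*√11 (E = √(7 - 18) = √(-11) = I*√11 ≈ 3.3166*I)
(-40*E)*O = -40*I*√11*60 = -2400*I*√11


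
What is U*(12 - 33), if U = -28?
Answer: 588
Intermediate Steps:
U*(12 - 33) = -28*(12 - 33) = -28*(-21) = 588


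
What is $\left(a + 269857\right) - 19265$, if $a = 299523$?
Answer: $550115$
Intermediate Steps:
$\left(a + 269857\right) - 19265 = \left(299523 + 269857\right) - 19265 = 569380 - 19265 = 550115$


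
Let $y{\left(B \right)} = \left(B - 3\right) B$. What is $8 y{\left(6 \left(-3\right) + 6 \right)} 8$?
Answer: $11520$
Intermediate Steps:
$y{\left(B \right)} = B \left(-3 + B\right)$ ($y{\left(B \right)} = \left(B - 3\right) B = \left(-3 + B\right) B = B \left(-3 + B\right)$)
$8 y{\left(6 \left(-3\right) + 6 \right)} 8 = 8 \left(6 \left(-3\right) + 6\right) \left(-3 + \left(6 \left(-3\right) + 6\right)\right) 8 = 8 \left(-18 + 6\right) \left(-3 + \left(-18 + 6\right)\right) 8 = 8 \left(- 12 \left(-3 - 12\right)\right) 8 = 8 \left(\left(-12\right) \left(-15\right)\right) 8 = 8 \cdot 180 \cdot 8 = 1440 \cdot 8 = 11520$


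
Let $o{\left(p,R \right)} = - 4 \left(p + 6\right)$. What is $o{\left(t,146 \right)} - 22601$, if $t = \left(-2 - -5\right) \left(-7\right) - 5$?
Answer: $-22521$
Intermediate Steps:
$t = -26$ ($t = \left(-2 + 5\right) \left(-7\right) - 5 = 3 \left(-7\right) - 5 = -21 - 5 = -26$)
$o{\left(p,R \right)} = -24 - 4 p$ ($o{\left(p,R \right)} = - 4 \left(6 + p\right) = -24 - 4 p$)
$o{\left(t,146 \right)} - 22601 = \left(-24 - -104\right) - 22601 = \left(-24 + 104\right) - 22601 = 80 - 22601 = -22521$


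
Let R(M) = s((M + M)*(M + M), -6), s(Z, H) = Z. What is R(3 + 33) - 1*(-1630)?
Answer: 6814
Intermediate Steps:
R(M) = 4*M**2 (R(M) = (M + M)*(M + M) = (2*M)*(2*M) = 4*M**2)
R(3 + 33) - 1*(-1630) = 4*(3 + 33)**2 - 1*(-1630) = 4*36**2 + 1630 = 4*1296 + 1630 = 5184 + 1630 = 6814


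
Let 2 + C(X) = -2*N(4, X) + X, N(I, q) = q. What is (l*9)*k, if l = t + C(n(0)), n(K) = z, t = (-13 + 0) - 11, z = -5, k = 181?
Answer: -34209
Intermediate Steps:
t = -24 (t = -13 - 11 = -24)
n(K) = -5
C(X) = -2 - X (C(X) = -2 + (-2*X + X) = -2 - X)
l = -21 (l = -24 + (-2 - 1*(-5)) = -24 + (-2 + 5) = -24 + 3 = -21)
(l*9)*k = -21*9*181 = -189*181 = -34209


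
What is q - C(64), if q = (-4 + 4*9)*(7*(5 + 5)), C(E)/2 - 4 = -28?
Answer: 2288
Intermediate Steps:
C(E) = -48 (C(E) = 8 + 2*(-28) = 8 - 56 = -48)
q = 2240 (q = (-4 + 36)*(7*10) = 32*70 = 2240)
q - C(64) = 2240 - 1*(-48) = 2240 + 48 = 2288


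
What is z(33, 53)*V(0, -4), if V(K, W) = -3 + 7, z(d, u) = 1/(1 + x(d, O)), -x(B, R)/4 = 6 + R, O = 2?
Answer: -4/31 ≈ -0.12903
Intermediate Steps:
x(B, R) = -24 - 4*R (x(B, R) = -4*(6 + R) = -24 - 4*R)
z(d, u) = -1/31 (z(d, u) = 1/(1 + (-24 - 4*2)) = 1/(1 + (-24 - 8)) = 1/(1 - 32) = 1/(-31) = -1/31)
V(K, W) = 4
z(33, 53)*V(0, -4) = -1/31*4 = -4/31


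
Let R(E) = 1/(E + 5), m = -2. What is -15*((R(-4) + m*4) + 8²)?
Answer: -855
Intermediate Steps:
R(E) = 1/(5 + E)
-15*((R(-4) + m*4) + 8²) = -15*((1/(5 - 4) - 2*4) + 8²) = -15*((1/1 - 8) + 64) = -15*((1 - 8) + 64) = -15*(-7 + 64) = -15*57 = -855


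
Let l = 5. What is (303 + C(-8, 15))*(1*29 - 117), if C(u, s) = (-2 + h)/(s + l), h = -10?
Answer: -133056/5 ≈ -26611.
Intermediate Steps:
C(u, s) = -12/(5 + s) (C(u, s) = (-2 - 10)/(s + 5) = -12/(5 + s))
(303 + C(-8, 15))*(1*29 - 117) = (303 - 12/(5 + 15))*(1*29 - 117) = (303 - 12/20)*(29 - 117) = (303 - 12*1/20)*(-88) = (303 - 3/5)*(-88) = (1512/5)*(-88) = -133056/5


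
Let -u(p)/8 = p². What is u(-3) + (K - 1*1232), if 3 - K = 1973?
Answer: -3274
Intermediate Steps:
K = -1970 (K = 3 - 1*1973 = 3 - 1973 = -1970)
u(p) = -8*p²
u(-3) + (K - 1*1232) = -8*(-3)² + (-1970 - 1*1232) = -8*9 + (-1970 - 1232) = -72 - 3202 = -3274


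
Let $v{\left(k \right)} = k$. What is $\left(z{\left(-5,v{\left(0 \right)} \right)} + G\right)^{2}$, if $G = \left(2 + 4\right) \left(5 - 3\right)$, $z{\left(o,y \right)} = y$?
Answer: $144$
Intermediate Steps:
$G = 12$ ($G = 6 \left(5 - 3\right) = 6 \cdot 2 = 12$)
$\left(z{\left(-5,v{\left(0 \right)} \right)} + G\right)^{2} = \left(0 + 12\right)^{2} = 12^{2} = 144$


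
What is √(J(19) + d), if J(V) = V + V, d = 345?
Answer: √383 ≈ 19.570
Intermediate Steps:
J(V) = 2*V
√(J(19) + d) = √(2*19 + 345) = √(38 + 345) = √383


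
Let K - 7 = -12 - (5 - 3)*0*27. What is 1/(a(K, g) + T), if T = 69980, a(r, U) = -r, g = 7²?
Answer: 1/69985 ≈ 1.4289e-5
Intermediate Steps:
g = 49
K = -5 (K = 7 + (-12 - (5 - 3)*0*27) = 7 + (-12 - 2*0*27) = 7 + (-12 - 0*27) = 7 + (-12 - 1*0) = 7 + (-12 + 0) = 7 - 12 = -5)
1/(a(K, g) + T) = 1/(-1*(-5) + 69980) = 1/(5 + 69980) = 1/69985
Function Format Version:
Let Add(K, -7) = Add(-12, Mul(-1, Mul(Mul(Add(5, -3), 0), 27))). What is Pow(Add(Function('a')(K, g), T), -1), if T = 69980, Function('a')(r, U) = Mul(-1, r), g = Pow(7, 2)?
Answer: Rational(1, 69985) ≈ 1.4289e-5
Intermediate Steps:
g = 49
K = -5 (K = Add(7, Add(-12, Mul(-1, Mul(Mul(Add(5, -3), 0), 27)))) = Add(7, Add(-12, Mul(-1, Mul(Mul(2, 0), 27)))) = Add(7, Add(-12, Mul(-1, Mul(0, 27)))) = Add(7, Add(-12, Mul(-1, 0))) = Add(7, Add(-12, 0)) = Add(7, -12) = -5)
Pow(Add(Function('a')(K, g), T), -1) = Pow(Add(Mul(-1, -5), 69980), -1) = Pow(Add(5, 69980), -1) = Pow(69985, -1) = Rational(1, 69985)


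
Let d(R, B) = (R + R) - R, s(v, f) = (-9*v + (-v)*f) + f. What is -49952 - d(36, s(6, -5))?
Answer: -49988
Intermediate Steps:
s(v, f) = f - 9*v - f*v (s(v, f) = (-9*v - f*v) + f = f - 9*v - f*v)
d(R, B) = R (d(R, B) = 2*R - R = R)
-49952 - d(36, s(6, -5)) = -49952 - 1*36 = -49952 - 36 = -49988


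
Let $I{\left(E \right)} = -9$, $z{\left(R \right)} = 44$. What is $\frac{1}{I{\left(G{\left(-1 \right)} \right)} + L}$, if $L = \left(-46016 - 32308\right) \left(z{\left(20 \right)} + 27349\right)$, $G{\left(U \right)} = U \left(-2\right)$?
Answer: $- \frac{1}{2145529341} \approx -4.6609 \cdot 10^{-10}$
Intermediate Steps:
$G{\left(U \right)} = - 2 U$
$L = -2145529332$ ($L = \left(-46016 - 32308\right) \left(44 + 27349\right) = \left(-78324\right) 27393 = -2145529332$)
$\frac{1}{I{\left(G{\left(-1 \right)} \right)} + L} = \frac{1}{-9 - 2145529332} = \frac{1}{-2145529341} = - \frac{1}{2145529341}$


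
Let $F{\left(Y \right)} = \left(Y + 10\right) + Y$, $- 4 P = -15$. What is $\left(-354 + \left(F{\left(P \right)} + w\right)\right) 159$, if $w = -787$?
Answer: $- \frac{357273}{2} \approx -1.7864 \cdot 10^{5}$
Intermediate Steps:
$P = \frac{15}{4}$ ($P = \left(- \frac{1}{4}\right) \left(-15\right) = \frac{15}{4} \approx 3.75$)
$F{\left(Y \right)} = 10 + 2 Y$ ($F{\left(Y \right)} = \left(10 + Y\right) + Y = 10 + 2 Y$)
$\left(-354 + \left(F{\left(P \right)} + w\right)\right) 159 = \left(-354 + \left(\left(10 + 2 \cdot \frac{15}{4}\right) - 787\right)\right) 159 = \left(-354 + \left(\left(10 + \frac{15}{2}\right) - 787\right)\right) 159 = \left(-354 + \left(\frac{35}{2} - 787\right)\right) 159 = \left(-354 - \frac{1539}{2}\right) 159 = \left(- \frac{2247}{2}\right) 159 = - \frac{357273}{2}$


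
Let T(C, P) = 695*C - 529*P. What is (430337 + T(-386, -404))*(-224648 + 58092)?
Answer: -62588913348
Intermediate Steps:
T(C, P) = -529*P + 695*C
(430337 + T(-386, -404))*(-224648 + 58092) = (430337 + (-529*(-404) + 695*(-386)))*(-224648 + 58092) = (430337 + (213716 - 268270))*(-166556) = (430337 - 54554)*(-166556) = 375783*(-166556) = -62588913348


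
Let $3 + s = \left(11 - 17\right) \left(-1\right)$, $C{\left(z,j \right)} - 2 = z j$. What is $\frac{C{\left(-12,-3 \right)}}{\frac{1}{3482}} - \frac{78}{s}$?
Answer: $132290$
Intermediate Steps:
$C{\left(z,j \right)} = 2 + j z$ ($C{\left(z,j \right)} = 2 + z j = 2 + j z$)
$s = 3$ ($s = -3 + \left(11 - 17\right) \left(-1\right) = -3 - -6 = -3 + 6 = 3$)
$\frac{C{\left(-12,-3 \right)}}{\frac{1}{3482}} - \frac{78}{s} = \frac{2 - -36}{\frac{1}{3482}} - \frac{78}{3} = \left(2 + 36\right) \frac{1}{\frac{1}{3482}} - 26 = 38 \cdot 3482 - 26 = 132316 - 26 = 132290$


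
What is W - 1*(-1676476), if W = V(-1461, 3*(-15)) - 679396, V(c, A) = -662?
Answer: 996418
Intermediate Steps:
W = -680058 (W = -662 - 679396 = -680058)
W - 1*(-1676476) = -680058 - 1*(-1676476) = -680058 + 1676476 = 996418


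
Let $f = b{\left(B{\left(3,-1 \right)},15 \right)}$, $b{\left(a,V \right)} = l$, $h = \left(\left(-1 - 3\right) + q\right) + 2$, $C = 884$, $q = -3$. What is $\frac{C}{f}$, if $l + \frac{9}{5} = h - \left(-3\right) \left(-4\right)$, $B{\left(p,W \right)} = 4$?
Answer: $- \frac{2210}{47} \approx -47.021$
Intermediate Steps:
$h = -5$ ($h = \left(\left(-1 - 3\right) - 3\right) + 2 = \left(-4 - 3\right) + 2 = -7 + 2 = -5$)
$l = - \frac{94}{5}$ ($l = - \frac{9}{5} - \left(5 - -12\right) = - \frac{9}{5} - 17 = - \frac{94}{5} \approx -18.8$)
$b{\left(a,V \right)} = - \frac{94}{5}$
$f = - \frac{94}{5} \approx -18.8$
$\frac{C}{f} = \frac{884}{- \frac{94}{5}} = 884 \left(- \frac{5}{94}\right) = - \frac{2210}{47}$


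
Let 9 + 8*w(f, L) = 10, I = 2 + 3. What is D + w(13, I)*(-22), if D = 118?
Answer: 461/4 ≈ 115.25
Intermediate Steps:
I = 5
w(f, L) = ⅛ (w(f, L) = -9/8 + (⅛)*10 = -9/8 + 5/4 = ⅛)
D + w(13, I)*(-22) = 118 + (⅛)*(-22) = 118 - 11/4 = 461/4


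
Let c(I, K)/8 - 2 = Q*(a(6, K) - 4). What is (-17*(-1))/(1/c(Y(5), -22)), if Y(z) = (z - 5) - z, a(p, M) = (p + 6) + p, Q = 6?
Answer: 11696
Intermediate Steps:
a(p, M) = 6 + 2*p (a(p, M) = (6 + p) + p = 6 + 2*p)
Y(z) = -5 (Y(z) = (-5 + z) - z = -5)
c(I, K) = 688 (c(I, K) = 16 + 8*(6*((6 + 2*6) - 4)) = 16 + 8*(6*((6 + 12) - 4)) = 16 + 8*(6*(18 - 4)) = 16 + 8*(6*14) = 16 + 8*84 = 16 + 672 = 688)
(-17*(-1))/(1/c(Y(5), -22)) = (-17*(-1))/(1/688) = 17/(1/688) = 17*688 = 11696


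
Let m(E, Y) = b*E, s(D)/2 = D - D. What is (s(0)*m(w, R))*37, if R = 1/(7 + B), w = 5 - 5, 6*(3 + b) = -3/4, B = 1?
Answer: 0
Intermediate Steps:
s(D) = 0 (s(D) = 2*(D - D) = 2*0 = 0)
b = -25/8 (b = -3 + (-3/4)/6 = -3 + (-3*¼)/6 = -3 + (⅙)*(-¾) = -3 - ⅛ = -25/8 ≈ -3.1250)
w = 0
R = ⅛ (R = 1/(7 + 1) = 1/8 = ⅛ ≈ 0.12500)
m(E, Y) = -25*E/8
(s(0)*m(w, R))*37 = (0*(-25/8*0))*37 = (0*0)*37 = 0*37 = 0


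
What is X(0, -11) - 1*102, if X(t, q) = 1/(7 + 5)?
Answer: -1223/12 ≈ -101.92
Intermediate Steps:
X(t, q) = 1/12
X(0, -11) - 1*102 = 1/12 - 1*102 = 1/12 - 102 = -1223/12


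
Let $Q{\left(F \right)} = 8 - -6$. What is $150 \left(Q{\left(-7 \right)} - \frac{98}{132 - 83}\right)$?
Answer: $1800$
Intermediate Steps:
$Q{\left(F \right)} = 14$ ($Q{\left(F \right)} = 8 + 6 = 14$)
$150 \left(Q{\left(-7 \right)} - \frac{98}{132 - 83}\right) = 150 \left(14 - \frac{98}{132 - 83}\right) = 150 \left(14 - \frac{98}{49}\right) = 150 \left(14 - 2\right) = 150 \cdot 12 = 1800$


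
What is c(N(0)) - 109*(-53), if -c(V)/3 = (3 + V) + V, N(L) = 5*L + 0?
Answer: 5768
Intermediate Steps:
N(L) = 5*L
c(V) = -9 - 6*V (c(V) = -3*((3 + V) + V) = -3*(3 + 2*V) = -9 - 6*V)
c(N(0)) - 109*(-53) = (-9 - 30*0) - 109*(-53) = (-9 - 6*0) + 5777 = (-9 + 0) + 5777 = -9 + 5777 = 5768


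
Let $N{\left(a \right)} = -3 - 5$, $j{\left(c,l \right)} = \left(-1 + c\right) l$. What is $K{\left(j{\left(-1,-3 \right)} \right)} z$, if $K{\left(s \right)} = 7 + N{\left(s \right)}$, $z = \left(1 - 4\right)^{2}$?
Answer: $-9$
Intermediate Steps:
$j{\left(c,l \right)} = l \left(-1 + c\right)$
$z = 9$ ($z = \left(-3\right)^{2} = 9$)
$N{\left(a \right)} = -8$ ($N{\left(a \right)} = -3 - 5 = -8$)
$K{\left(s \right)} = -1$ ($K{\left(s \right)} = 7 - 8 = -1$)
$K{\left(j{\left(-1,-3 \right)} \right)} z = \left(-1\right) 9 = -9$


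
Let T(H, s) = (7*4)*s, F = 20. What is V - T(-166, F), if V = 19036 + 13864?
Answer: 32340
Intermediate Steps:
T(H, s) = 28*s
V = 32900
V - T(-166, F) = 32900 - 28*20 = 32900 - 1*560 = 32900 - 560 = 32340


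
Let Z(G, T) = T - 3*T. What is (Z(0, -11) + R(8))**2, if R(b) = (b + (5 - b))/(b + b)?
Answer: 127449/256 ≈ 497.85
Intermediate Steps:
Z(G, T) = -2*T
R(b) = 5/(2*b) (R(b) = 5/((2*b)) = 5*(1/(2*b)) = 5/(2*b))
(Z(0, -11) + R(8))**2 = (-2*(-11) + (5/2)/8)**2 = (22 + (5/2)*(1/8))**2 = (22 + 5/16)**2 = (357/16)**2 = 127449/256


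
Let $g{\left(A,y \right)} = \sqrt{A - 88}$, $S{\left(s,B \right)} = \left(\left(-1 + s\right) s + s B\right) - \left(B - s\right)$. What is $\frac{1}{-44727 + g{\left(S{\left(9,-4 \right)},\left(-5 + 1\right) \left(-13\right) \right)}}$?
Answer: $- \frac{14909}{666834856} - \frac{i \sqrt{39}}{2000504568} \approx -2.2358 \cdot 10^{-5} - 3.1217 \cdot 10^{-9} i$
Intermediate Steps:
$S{\left(s,B \right)} = s - B + B s + s \left(-1 + s\right)$ ($S{\left(s,B \right)} = \left(s \left(-1 + s\right) + B s\right) - \left(B - s\right) = \left(B s + s \left(-1 + s\right)\right) - \left(B - s\right) = s - B + B s + s \left(-1 + s\right)$)
$g{\left(A,y \right)} = \sqrt{-88 + A}$
$\frac{1}{-44727 + g{\left(S{\left(9,-4 \right)},\left(-5 + 1\right) \left(-13\right) \right)}} = \frac{1}{-44727 + \sqrt{-88 - \left(32 - 81\right)}} = \frac{1}{-44727 + \sqrt{-88 + \left(81 + 4 - 36\right)}} = \frac{1}{-44727 + \sqrt{-88 + 49}} = \frac{1}{-44727 + \sqrt{-39}} = \frac{1}{-44727 + i \sqrt{39}}$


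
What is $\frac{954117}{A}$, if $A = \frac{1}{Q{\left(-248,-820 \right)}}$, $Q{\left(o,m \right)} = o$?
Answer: $-236621016$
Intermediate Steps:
$A = - \frac{1}{248}$ ($A = \frac{1}{-248} = - \frac{1}{248} \approx -0.0040323$)
$\frac{954117}{A} = \frac{954117}{- \frac{1}{248}} = 954117 \left(-248\right) = -236621016$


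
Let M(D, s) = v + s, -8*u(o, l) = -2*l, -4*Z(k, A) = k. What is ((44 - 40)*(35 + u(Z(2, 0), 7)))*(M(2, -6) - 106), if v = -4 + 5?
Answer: -16317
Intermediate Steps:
Z(k, A) = -k/4
u(o, l) = l/4 (u(o, l) = -(-1)*l/4 = l/4)
v = 1
M(D, s) = 1 + s
((44 - 40)*(35 + u(Z(2, 0), 7)))*(M(2, -6) - 106) = ((44 - 40)*(35 + (¼)*7))*((1 - 6) - 106) = (4*(35 + 7/4))*(-5 - 106) = (4*(147/4))*(-111) = 147*(-111) = -16317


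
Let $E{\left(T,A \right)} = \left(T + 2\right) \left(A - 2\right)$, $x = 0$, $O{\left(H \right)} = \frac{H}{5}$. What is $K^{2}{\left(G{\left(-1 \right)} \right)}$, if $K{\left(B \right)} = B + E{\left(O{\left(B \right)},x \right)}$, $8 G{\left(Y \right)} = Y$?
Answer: $\frac{26569}{1600} \approx 16.606$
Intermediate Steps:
$O{\left(H \right)} = \frac{H}{5}$ ($O{\left(H \right)} = H \frac{1}{5} = \frac{H}{5}$)
$G{\left(Y \right)} = \frac{Y}{8}$
$E{\left(T,A \right)} = \left(-2 + A\right) \left(2 + T\right)$ ($E{\left(T,A \right)} = \left(2 + T\right) \left(-2 + A\right) = \left(-2 + A\right) \left(2 + T\right)$)
$K{\left(B \right)} = -4 + \frac{3 B}{5}$ ($K{\left(B \right)} = B + \left(-4 - 2 \frac{B}{5} + 2 \cdot 0 + 0 \frac{B}{5}\right) = B + \left(-4 - \frac{2 B}{5} + 0 + 0\right) = B - \left(4 + \frac{2 B}{5}\right) = -4 + \frac{3 B}{5}$)
$K^{2}{\left(G{\left(-1 \right)} \right)} = \left(-4 + \frac{3 \cdot \frac{1}{8} \left(-1\right)}{5}\right)^{2} = \left(-4 + \frac{3}{5} \left(- \frac{1}{8}\right)\right)^{2} = \left(-4 - \frac{3}{40}\right)^{2} = \left(- \frac{163}{40}\right)^{2} = \frac{26569}{1600}$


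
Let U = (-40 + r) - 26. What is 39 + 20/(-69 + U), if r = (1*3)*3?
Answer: 2447/63 ≈ 38.841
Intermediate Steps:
r = 9 (r = 3*3 = 9)
U = -57 (U = (-40 + 9) - 26 = -31 - 26 = -57)
39 + 20/(-69 + U) = 39 + 20/(-69 - 57) = 39 + 20/(-126) = 39 + 20*(-1/126) = 39 - 10/63 = 2447/63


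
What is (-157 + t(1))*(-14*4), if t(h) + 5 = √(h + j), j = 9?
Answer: 9072 - 56*√10 ≈ 8894.9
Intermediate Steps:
t(h) = -5 + √(9 + h) (t(h) = -5 + √(h + 9) = -5 + √(9 + h))
(-157 + t(1))*(-14*4) = (-157 + (-5 + √(9 + 1)))*(-14*4) = (-157 + (-5 + √10))*(-56) = (-162 + √10)*(-56) = 9072 - 56*√10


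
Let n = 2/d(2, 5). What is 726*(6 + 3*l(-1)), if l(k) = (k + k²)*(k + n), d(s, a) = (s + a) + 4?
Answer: 4356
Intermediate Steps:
d(s, a) = 4 + a + s (d(s, a) = (a + s) + 4 = 4 + a + s)
n = 2/11 (n = 2/(4 + 5 + 2) = 2/11 ≈ 0.18182)
l(k) = (2/11 + k)*(k + k²) (l(k) = (k + k²)*(k + 2/11) = (k + k²)*(2/11 + k) = (2/11 + k)*(k + k²))
726*(6 + 3*l(-1)) = 726*(6 + 3*((1/11)*(-1)*(2 + 11*(-1)² + 13*(-1)))) = 726*(6 + 3*((1/11)*(-1)*(2 + 11*1 - 13))) = 726*(6 + 3*((1/11)*(-1)*(2 + 11 - 13))) = 726*(6 + 3*((1/11)*(-1)*0)) = 726*(6 + 3*0) = 726*(6 + 0) = 726*6 = 4356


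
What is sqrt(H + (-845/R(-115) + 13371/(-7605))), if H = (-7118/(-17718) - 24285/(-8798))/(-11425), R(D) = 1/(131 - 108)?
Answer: I*sqrt(104188616188377998226797729202)/2315251722810 ≈ 139.42*I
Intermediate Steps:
R(D) = 1/23
H = -246452897/890481431850 (H = (-7118*(-1/17718) - 24285*(-1/8798))*(-1/11425) = (3559/8859 + 24285/8798)*(-1/11425) = (246452897/77941482)*(-1/11425) = -246452897/890481431850 ≈ -0.00027676)
sqrt(H + (-845/R(-115) + 13371/(-7605))) = sqrt(-246452897/890481431850 + (-845/1/23 + 13371/(-7605))) = sqrt(-246452897/890481431850 + (-845*23 + 13371*(-1/7605))) = sqrt(-246452897/890481431850 + (-19435 - 4457/2535)) = sqrt(-246452897/890481431850 - 49272182/2535) = sqrt(-2925064253499459373/150491361982650) = I*sqrt(104188616188377998226797729202)/2315251722810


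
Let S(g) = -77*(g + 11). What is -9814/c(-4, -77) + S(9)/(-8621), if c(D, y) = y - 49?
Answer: 6057181/77589 ≈ 78.068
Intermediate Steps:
c(D, y) = -49 + y
S(g) = -847 - 77*g (S(g) = -77*(11 + g) = -847 - 77*g)
-9814/c(-4, -77) + S(9)/(-8621) = -9814/(-49 - 77) + (-847 - 77*9)/(-8621) = -9814/(-126) + (-847 - 693)*(-1/8621) = -9814*(-1/126) - 1540*(-1/8621) = 701/9 + 1540/8621 = 6057181/77589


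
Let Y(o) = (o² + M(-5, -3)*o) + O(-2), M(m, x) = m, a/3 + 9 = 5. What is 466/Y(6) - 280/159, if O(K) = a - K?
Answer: -37607/318 ≈ -118.26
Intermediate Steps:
a = -12 (a = -27 + 3*5 = -27 + 15 = -12)
O(K) = -12 - K
Y(o) = -10 + o² - 5*o (Y(o) = (o² - 5*o) + (-12 - 1*(-2)) = (o² - 5*o) + (-12 + 2) = (o² - 5*o) - 10 = -10 + o² - 5*o)
466/Y(6) - 280/159 = 466/(-10 + 6² - 5*6) - 280/159 = 466/(-10 + 36 - 30) - 280*1/159 = 466/(-4) - 280/159 = 466*(-¼) - 280/159 = -233/2 - 280/159 = -37607/318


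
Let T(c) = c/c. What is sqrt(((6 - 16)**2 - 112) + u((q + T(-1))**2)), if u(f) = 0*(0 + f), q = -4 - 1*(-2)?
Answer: 2*I*sqrt(3) ≈ 3.4641*I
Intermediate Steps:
T(c) = 1
q = -2 (q = -4 + 2 = -2)
u(f) = 0 (u(f) = 0*f = 0)
sqrt(((6 - 16)**2 - 112) + u((q + T(-1))**2)) = sqrt(((6 - 16)**2 - 112) + 0) = sqrt(((-10)**2 - 112) + 0) = sqrt((100 - 112) + 0) = sqrt(-12 + 0) = sqrt(-12) = 2*I*sqrt(3)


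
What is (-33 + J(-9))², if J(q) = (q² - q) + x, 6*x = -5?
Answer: 113569/36 ≈ 3154.7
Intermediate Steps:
x = -⅚ (x = (⅙)*(-5) = -⅚ ≈ -0.83333)
J(q) = -⅚ + q² - q (J(q) = (q² - q) - ⅚ = -⅚ + q² - q)
(-33 + J(-9))² = (-33 + (-⅚ + (-9)² - 1*(-9)))² = (-33 + (-⅚ + 81 + 9))² = (-33 + 535/6)² = (337/6)² = 113569/36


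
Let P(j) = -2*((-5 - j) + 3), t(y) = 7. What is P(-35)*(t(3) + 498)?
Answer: -33330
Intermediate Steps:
P(j) = 4 + 2*j (P(j) = -2*(-2 - j) = 4 + 2*j)
P(-35)*(t(3) + 498) = (4 + 2*(-35))*(7 + 498) = (4 - 70)*505 = -66*505 = -33330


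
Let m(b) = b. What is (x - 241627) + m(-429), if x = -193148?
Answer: -435204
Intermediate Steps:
(x - 241627) + m(-429) = (-193148 - 241627) - 429 = -434775 - 429 = -435204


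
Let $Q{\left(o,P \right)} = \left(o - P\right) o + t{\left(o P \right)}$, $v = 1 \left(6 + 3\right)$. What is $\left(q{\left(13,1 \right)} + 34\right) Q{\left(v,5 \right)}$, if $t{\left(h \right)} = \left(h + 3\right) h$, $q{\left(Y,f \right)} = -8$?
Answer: $57096$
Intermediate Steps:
$v = 9$ ($v = 1 \cdot 9 = 9$)
$t{\left(h \right)} = h \left(3 + h\right)$ ($t{\left(h \right)} = \left(3 + h\right) h = h \left(3 + h\right)$)
$Q{\left(o,P \right)} = o \left(o - P\right) + P o \left(3 + P o\right)$ ($Q{\left(o,P \right)} = \left(o - P\right) o + o P \left(3 + o P\right) = o \left(o - P\right) + P o \left(3 + P o\right)$)
$\left(q{\left(13,1 \right)} + 34\right) Q{\left(v,5 \right)} = \left(-8 + 34\right) 9 \left(9 - 5 + 5 \left(3 + 5 \cdot 9\right)\right) = 26 \cdot 9 \left(9 - 5 + 5 \left(3 + 45\right)\right) = 26 \cdot 9 \left(9 - 5 + 5 \cdot 48\right) = 26 \cdot 9 \left(9 - 5 + 240\right) = 26 \cdot 9 \cdot 244 = 26 \cdot 2196 = 57096$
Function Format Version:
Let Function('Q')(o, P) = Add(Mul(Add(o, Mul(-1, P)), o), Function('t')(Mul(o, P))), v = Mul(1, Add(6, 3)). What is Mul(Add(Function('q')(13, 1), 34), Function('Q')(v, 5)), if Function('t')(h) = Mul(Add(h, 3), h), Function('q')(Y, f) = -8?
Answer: 57096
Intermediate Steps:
v = 9 (v = Mul(1, 9) = 9)
Function('t')(h) = Mul(h, Add(3, h)) (Function('t')(h) = Mul(Add(3, h), h) = Mul(h, Add(3, h)))
Function('Q')(o, P) = Add(Mul(o, Add(o, Mul(-1, P))), Mul(P, o, Add(3, Mul(P, o)))) (Function('Q')(o, P) = Add(Mul(Add(o, Mul(-1, P)), o), Mul(Mul(o, P), Add(3, Mul(o, P)))) = Add(Mul(o, Add(o, Mul(-1, P))), Mul(Mul(P, o), Add(3, Mul(P, o)))) = Add(Mul(o, Add(o, Mul(-1, P))), Mul(P, o, Add(3, Mul(P, o)))))
Mul(Add(Function('q')(13, 1), 34), Function('Q')(v, 5)) = Mul(Add(-8, 34), Mul(9, Add(9, Mul(-1, 5), Mul(5, Add(3, Mul(5, 9)))))) = Mul(26, Mul(9, Add(9, -5, Mul(5, Add(3, 45))))) = Mul(26, Mul(9, Add(9, -5, Mul(5, 48)))) = Mul(26, Mul(9, Add(9, -5, 240))) = Mul(26, Mul(9, 244)) = Mul(26, 2196) = 57096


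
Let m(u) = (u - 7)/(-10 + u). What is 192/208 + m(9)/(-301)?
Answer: 3638/3913 ≈ 0.92972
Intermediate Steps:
m(u) = (-7 + u)/(-10 + u)
192/208 + m(9)/(-301) = 192/208 + ((-7 + 9)/(-10 + 9))/(-301) = 192*(1/208) + (2/(-1))*(-1/301) = 12/13 - 1*2*(-1/301) = 12/13 - 2*(-1/301) = 12/13 + 2/301 = 3638/3913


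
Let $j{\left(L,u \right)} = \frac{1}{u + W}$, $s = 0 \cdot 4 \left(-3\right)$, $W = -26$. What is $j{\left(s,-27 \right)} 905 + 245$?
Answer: $\frac{12080}{53} \approx 227.92$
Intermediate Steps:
$s = 0$ ($s = 0 \left(-3\right) = 0$)
$j{\left(L,u \right)} = \frac{1}{-26 + u}$ ($j{\left(L,u \right)} = \frac{1}{u - 26} = \frac{1}{-26 + u}$)
$j{\left(s,-27 \right)} 905 + 245 = \frac{1}{-26 - 27} \cdot 905 + 245 = \frac{1}{-53} \cdot 905 + 245 = \left(- \frac{1}{53}\right) 905 + 245 = - \frac{905}{53} + 245 = \frac{12080}{53}$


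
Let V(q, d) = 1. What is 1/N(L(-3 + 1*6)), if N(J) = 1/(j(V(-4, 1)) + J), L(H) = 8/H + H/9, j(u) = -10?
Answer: -7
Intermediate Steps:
L(H) = 8/H + H/9 (L(H) = 8/H + H*(⅑) = 8/H + H/9)
N(J) = 1/(-10 + J)
1/N(L(-3 + 1*6)) = 1/(1/(-10 + (8/(-3 + 1*6) + (-3 + 1*6)/9))) = 1/(1/(-10 + (8/(-3 + 6) + (-3 + 6)/9))) = 1/(1/(-10 + (8/3 + (⅑)*3))) = 1/(1/(-10 + (8*(⅓) + ⅓))) = 1/(1/(-10 + (8/3 + ⅓))) = 1/(1/(-10 + 3)) = 1/(1/(-7)) = 1/(-⅐) = -7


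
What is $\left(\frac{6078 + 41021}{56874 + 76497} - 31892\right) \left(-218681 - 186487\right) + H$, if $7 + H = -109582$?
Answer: $\frac{574445132023475}{44457} \approx 1.2921 \cdot 10^{10}$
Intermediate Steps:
$H = -109589$ ($H = -7 - 109582 = -109589$)
$\left(\frac{6078 + 41021}{56874 + 76497} - 31892\right) \left(-218681 - 186487\right) + H = \left(\frac{6078 + 41021}{56874 + 76497} - 31892\right) \left(-218681 - 186487\right) - 109589 = \left(\frac{47099}{133371} - 31892\right) \left(-405168\right) - 109589 = \left(- \frac{4253420833}{133371}\right) \left(-405168\right) - 109589 = \frac{574450004021648}{44457} - 109589 = \frac{574445132023475}{44457}$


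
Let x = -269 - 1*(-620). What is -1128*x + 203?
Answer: -395725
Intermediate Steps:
x = 351 (x = -269 + 620 = 351)
-1128*x + 203 = -1128*351 + 203 = -395928 + 203 = -395725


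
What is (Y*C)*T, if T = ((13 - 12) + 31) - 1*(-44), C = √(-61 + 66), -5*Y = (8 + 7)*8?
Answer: -1824*√5 ≈ -4078.6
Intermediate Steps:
Y = -24 (Y = -(8 + 7)*8/5 = -3*8 = -⅕*120 = -24)
C = √5 ≈ 2.2361
T = 76 (T = (1 + 31) + 44 = 32 + 44 = 76)
(Y*C)*T = -24*√5*76 = -1824*√5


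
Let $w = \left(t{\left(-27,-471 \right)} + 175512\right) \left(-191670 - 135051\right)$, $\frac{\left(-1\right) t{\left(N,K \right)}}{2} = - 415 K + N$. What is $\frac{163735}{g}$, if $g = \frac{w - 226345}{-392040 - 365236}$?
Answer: $- \frac{123992585860}{70363715099} \approx -1.7622$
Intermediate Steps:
$t{\left(N,K \right)} = - 2 N + 830 K$ ($t{\left(N,K \right)} = - 2 \left(- 415 K + N\right) = - 2 \left(N - 415 K\right) = - 2 N + 830 K$)
$w = 70363941444$ ($w = \left(\left(\left(-2\right) \left(-27\right) + 830 \left(-471\right)\right) + 175512\right) \left(-191670 - 135051\right) = \left(\left(54 - 390930\right) + 175512\right) \left(-326721\right) = \left(-390876 + 175512\right) \left(-326721\right) = \left(-215364\right) \left(-326721\right) = 70363941444$)
$g = - \frac{70363715099}{757276}$ ($g = \frac{70363941444 - 226345}{-392040 - 365236} = \frac{70363715099}{-757276} = 70363715099 \left(- \frac{1}{757276}\right) = - \frac{70363715099}{757276} \approx -92917.0$)
$\frac{163735}{g} = \frac{163735}{- \frac{70363715099}{757276}} = 163735 \left(- \frac{757276}{70363715099}\right) = - \frac{123992585860}{70363715099}$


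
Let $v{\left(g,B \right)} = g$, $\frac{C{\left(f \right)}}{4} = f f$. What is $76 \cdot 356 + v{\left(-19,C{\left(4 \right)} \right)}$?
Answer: $27037$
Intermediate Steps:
$C{\left(f \right)} = 4 f^{2}$ ($C{\left(f \right)} = 4 f f = 4 f^{2}$)
$76 \cdot 356 + v{\left(-19,C{\left(4 \right)} \right)} = 76 \cdot 356 - 19 = 27056 - 19 = 27037$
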